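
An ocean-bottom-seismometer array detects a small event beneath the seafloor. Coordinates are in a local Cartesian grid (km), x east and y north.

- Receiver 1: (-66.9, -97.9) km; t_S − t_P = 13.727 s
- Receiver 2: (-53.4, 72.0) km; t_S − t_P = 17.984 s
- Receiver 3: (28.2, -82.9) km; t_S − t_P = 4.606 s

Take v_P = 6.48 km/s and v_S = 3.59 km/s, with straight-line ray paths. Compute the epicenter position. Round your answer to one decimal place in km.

(30.6, -45.9)

Distance from S−P lag: d = Δt · v_P v_S / (v_P − v_S) = Δt · (6.48·3.59)/(6.48−3.59) ≈ 8.0496·Δt.
So d_Receiver 1 = 110.50, d_Receiver 2 = 144.76, d_Receiver 3 = 37.08 km.
Circle about each station: (x + 66.9)² + (y + 97.9)² = 110.50²; (x + 53.4)² + (y − 72.0)² = 144.76²; (x − 28.2)² + (y + 82.9)² = 37.08².
Subtracting pairs of circle equations eliminates x²+y² and gives linear equations (the radical axes):
27.0 x + 339.8 y = -14769.67
190.2 x + 30.0 y = 4442.95
Solving the 2×2 system: x ≈ 30.6, y ≈ -45.9 km.
Check against Receiver 1 (with the unrounded x, y): √((x + 66.9)²+(y + 97.9)²) = 110.50 ≈ 110.50 km. ✓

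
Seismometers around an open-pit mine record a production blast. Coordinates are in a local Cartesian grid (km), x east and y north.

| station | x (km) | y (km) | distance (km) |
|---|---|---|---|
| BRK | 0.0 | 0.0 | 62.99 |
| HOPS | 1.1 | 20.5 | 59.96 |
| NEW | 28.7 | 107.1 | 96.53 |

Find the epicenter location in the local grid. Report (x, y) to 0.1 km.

Circle about each station: x² + y² = 62.99²; (x − 1.1)² + (y − 20.5)² = 59.96²; (x − 28.7)² + (y − 107.1)² = 96.53².
Subtracting the BRK equation from the HOPS and NEW equations removes the quadratic terms:
2.2 x + 41.0 y = 794.00
57.4 x + 214.2 y = 6943.80
Solving the 2×2 system: x ≈ 60.9, y ≈ 16.1 km.
Check against BRK (with the unrounded x, y): √(x²+y²) = 62.99 ≈ 62.99 km. ✓

60.9 km east, 16.1 km north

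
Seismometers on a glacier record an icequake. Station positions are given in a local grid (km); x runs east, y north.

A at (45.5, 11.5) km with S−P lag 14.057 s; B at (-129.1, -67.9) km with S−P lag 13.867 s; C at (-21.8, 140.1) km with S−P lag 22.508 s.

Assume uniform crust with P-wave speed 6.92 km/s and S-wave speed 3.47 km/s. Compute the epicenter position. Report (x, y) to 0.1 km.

x ≈ -48.9 km, y ≈ -14.2 km

Distance from S−P lag: d = Δt · v_P v_S / (v_P − v_S) = Δt · (6.92·3.47)/(6.92−3.47) ≈ 6.9601·Δt.
So d_A = 97.84, d_B = 96.52, d_C = 156.66 km.
Circle about each station: (x − 45.5)² + (y − 11.5)² = 97.84²; (x + 129.1)² + (y + 67.9)² = 96.52²; (x + 21.8)² + (y − 140.1)² = 156.66².
Subtracting the A equation from the B and C equations removes the quadratic terms:
-349.2 x − 158.8 y = 19331.28
-134.6 x + 257.2 y = 2931.06
Solving the 2×2 system: x ≈ -48.9, y ≈ -14.2 km.
Check against A (with the unrounded x, y): √((x − 45.5)²+(y − 11.5)²) = 97.84 ≈ 97.84 km. ✓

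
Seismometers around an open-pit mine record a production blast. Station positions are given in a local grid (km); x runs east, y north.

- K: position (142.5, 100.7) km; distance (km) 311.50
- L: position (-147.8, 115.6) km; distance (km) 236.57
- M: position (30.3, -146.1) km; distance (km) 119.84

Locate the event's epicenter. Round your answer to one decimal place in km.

Circle about each station: (x − 142.5)² + (y − 100.7)² = 311.50²; (x + 147.8)² + (y − 115.6)² = 236.57²; (x − 30.3)² + (y + 146.1)² = 119.84².
Subtracting the K equation from the L and M equations removes the quadratic terms:
-580.6 x + 29.8 y = 45828.35
-224.4 x − 493.6 y = 74487.18
Solving the 2×2 system: x ≈ -84.7, y ≈ -112.4 km.

-84.7 km east, -112.4 km north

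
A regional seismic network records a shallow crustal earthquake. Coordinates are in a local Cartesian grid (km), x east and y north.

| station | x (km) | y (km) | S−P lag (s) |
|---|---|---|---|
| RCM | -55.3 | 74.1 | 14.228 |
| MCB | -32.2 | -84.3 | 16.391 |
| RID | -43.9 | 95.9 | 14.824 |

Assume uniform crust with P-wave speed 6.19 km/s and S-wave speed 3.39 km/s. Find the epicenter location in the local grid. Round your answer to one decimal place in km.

Distance from S−P lag: d = Δt · v_P v_S / (v_P − v_S) = Δt · (6.19·3.39)/(6.19−3.39) ≈ 7.4943·Δt.
So d_RCM = 106.63, d_MCB = 122.84, d_RID = 111.10 km.
Circle about each station: (x + 55.3)² + (y − 74.1)² = 106.63²; (x + 32.2)² + (y + 84.3)² = 122.84²; (x + 43.9)² + (y − 95.9)² = 111.10².
Subtracting pairs of circle equations eliminates x²+y² and gives linear equations (the radical axes):
46.2 x − 316.8 y = -4125.28
22.8 x + 43.6 y = 1601.87
Solving the 2×2 system: x ≈ 35.5, y ≈ 18.2 km.
Check against RCM (with the unrounded x, y): √((x + 55.3)²+(y − 74.1)²) = 106.60 ≈ 106.63 km. ✓

(35.5, 18.2)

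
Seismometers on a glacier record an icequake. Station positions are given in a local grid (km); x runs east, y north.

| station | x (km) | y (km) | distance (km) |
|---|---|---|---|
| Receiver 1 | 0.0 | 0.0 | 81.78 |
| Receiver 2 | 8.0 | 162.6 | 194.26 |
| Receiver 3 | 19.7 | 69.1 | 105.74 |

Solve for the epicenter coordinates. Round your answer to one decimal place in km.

x ≈ 79.8 km, y ≈ -17.9 km

Circle about each station: x² + y² = 81.78²; (x − 8.0)² + (y − 162.6)² = 194.26²; (x − 19.7)² + (y − 69.1)² = 105.74².
Subtracting pairs of circle equations eliminates x²+y² and gives linear equations (the radical axes):
16.0 x + 325.2 y = -4546.22
39.4 x + 138.2 y = 669.92
Solving the 2×2 system: x ≈ 79.8, y ≈ -17.9 km.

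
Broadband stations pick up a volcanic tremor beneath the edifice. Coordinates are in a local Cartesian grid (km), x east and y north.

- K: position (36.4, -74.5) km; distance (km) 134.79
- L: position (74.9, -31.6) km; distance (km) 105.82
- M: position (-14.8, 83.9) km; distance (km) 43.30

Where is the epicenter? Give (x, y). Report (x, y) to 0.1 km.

Circle about each station: (x − 36.4)² + (y + 74.5)² = 134.79²; (x − 74.9)² + (y + 31.6)² = 105.82²; (x + 14.8)² + (y − 83.9)² = 43.30².
Subtracting the K equation from the L and M equations removes the quadratic terms:
77.0 x + 85.8 y = 6703.83
-102.4 x + 316.8 y = 16676.49
Solving the 2×2 system: x ≈ 20.9, y ≈ 59.4 km.

(20.9, 59.4)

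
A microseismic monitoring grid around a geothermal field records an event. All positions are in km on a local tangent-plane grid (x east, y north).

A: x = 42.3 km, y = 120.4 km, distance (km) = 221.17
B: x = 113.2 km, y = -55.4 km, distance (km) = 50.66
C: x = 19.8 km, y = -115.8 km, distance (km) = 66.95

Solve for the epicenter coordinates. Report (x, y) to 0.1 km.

Circle about each station: (x − 42.3)² + (y − 120.4)² = 221.17²; (x − 113.2)² + (y + 55.4)² = 50.66²; (x − 19.8)² + (y + 115.8)² = 66.95².
Subtracting the A equation from the B and C equations removes the quadratic terms:
141.8 x − 351.6 y = 45947.68
-45.0 x − 472.4 y = 41950.10
Solving the 2×2 system: x ≈ 84.0, y ≈ -96.8 km.

x ≈ 84.0 km, y ≈ -96.8 km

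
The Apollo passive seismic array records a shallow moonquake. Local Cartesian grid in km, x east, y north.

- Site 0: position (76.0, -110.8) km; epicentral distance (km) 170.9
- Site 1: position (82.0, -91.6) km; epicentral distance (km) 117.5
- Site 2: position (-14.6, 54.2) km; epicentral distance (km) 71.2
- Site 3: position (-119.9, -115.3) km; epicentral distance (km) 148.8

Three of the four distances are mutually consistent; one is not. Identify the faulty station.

Solve using three stations at a time. Using Site 1, Site 2, Site 3 (subtract circle equations pairwise → linear system) gives (x, y) ≈ (-8.5, -16.7).
Distances from that point to each station vs reported:
  Site 0: calculated 126.5 vs reported 170.9 → residual 44.4 km
  Site 1: calculated 117.5 vs reported 117.5 → residual 0.0 km
  Site 2: calculated 71.2 vs reported 71.2 → residual 0.0 km
  Site 3: calculated 148.8 vs reported 148.8 → residual 0.0 km
Site 1, Site 2, Site 3 are mutually consistent (residuals ≈ 0); Site 0 is off by 44.4 km.

Site 0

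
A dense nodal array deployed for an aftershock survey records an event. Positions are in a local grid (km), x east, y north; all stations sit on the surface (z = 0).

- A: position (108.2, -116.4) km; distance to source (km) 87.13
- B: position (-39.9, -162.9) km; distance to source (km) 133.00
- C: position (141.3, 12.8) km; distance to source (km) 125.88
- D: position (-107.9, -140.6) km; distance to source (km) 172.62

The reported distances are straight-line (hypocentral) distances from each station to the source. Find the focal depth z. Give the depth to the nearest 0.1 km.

25.6 km

Each station gives a sphere (x−x_i)² + (y−y_i)² + z² = d_i² (stations at z=0).
Subtracting the A sphere from B and C: z² cancels, leaving linear equations in x and y:
-296.2 x − 93.0 y = -7225.14
66.2 x + 258.4 y = -13380.81
Solving: x ≈ 44.208, y ≈ -63.109 km (keep extra digits for the depth step; rounded: 44.2, -63.1).
Then from the A sphere: z² = 87.13² − (x − 108.2)² − (y + 116.4)² with x = 44.208, y = -63.109, so z ≈ 25.627 ≈ 25.6 km.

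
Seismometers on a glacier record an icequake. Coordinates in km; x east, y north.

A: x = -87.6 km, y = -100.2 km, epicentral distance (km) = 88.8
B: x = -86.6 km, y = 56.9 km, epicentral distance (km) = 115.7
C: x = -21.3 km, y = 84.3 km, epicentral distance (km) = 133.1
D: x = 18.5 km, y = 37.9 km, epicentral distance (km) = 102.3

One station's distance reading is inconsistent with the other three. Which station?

A

Solve using three stations at a time. Using B, C, D (subtract circle equations pairwise → linear system) gives (x, y) ≈ (-37.4, -47.9).
Distances from that point to each station vs reported:
  A: calculated 72.5 vs reported 88.8 → residual 16.3 km
  B: calculated 115.8 vs reported 115.7 → residual 0.1 km
  C: calculated 133.2 vs reported 133.1 → residual 0.1 km
  D: calculated 102.4 vs reported 102.3 → residual 0.1 km
B, C, D are mutually consistent (residuals ≈ 0); A is off by 16.3 km.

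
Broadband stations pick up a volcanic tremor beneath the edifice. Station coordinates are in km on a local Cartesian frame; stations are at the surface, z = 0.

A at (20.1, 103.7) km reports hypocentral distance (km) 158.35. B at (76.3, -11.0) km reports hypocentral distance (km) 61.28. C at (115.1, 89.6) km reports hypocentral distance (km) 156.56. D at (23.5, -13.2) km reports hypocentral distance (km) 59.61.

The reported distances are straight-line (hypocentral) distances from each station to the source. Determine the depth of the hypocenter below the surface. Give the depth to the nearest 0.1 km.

Each station gives a sphere (x−x_i)² + (y−y_i)² + z² = d_i² (stations at z=0).
Subtracting the A sphere from B and C: z² cancels, leaving linear equations in x and y:
112.4 x − 229.4 y = 16104.47
190.0 x − 28.2 y = 10682.16
Solving: x ≈ 49.394, y ≈ -46.001 km (keep extra digits for the depth step; rounded: 49.4, -46.0).
Then from the A sphere: z² = 158.35² − (x − 20.1)² − (y − 103.7)² with x = 49.394, y = -46.001, so z ≈ 42.499 ≈ 42.5 km.

depth ≈ 42.5 km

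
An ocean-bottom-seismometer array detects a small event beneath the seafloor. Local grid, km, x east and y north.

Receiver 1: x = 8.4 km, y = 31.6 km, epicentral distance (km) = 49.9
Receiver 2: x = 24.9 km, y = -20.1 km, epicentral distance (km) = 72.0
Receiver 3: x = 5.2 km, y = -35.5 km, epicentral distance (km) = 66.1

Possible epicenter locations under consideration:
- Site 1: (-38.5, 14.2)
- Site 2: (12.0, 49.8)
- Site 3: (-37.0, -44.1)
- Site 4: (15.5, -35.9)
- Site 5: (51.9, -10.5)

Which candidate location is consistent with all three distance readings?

For each candidate, compare |candidate − station| to the reported distance:
Site 1: residuals Receiver 1 0.1, Receiver 2 0.1, Receiver 3 0.1 → max 0.1 km
Site 2: residuals Receiver 1 31.3, Receiver 2 0.9, Receiver 3 19.5 → max 31.3 km
Site 3: residuals Receiver 1 38.4, Receiver 2 5.6, Receiver 3 23.0 → max 38.4 km
Site 4: residuals Receiver 1 18.0, Receiver 2 53.6, Receiver 3 55.8 → max 55.8 km
Site 5: residuals Receiver 1 10.6, Receiver 2 43.3, Receiver 3 13.1 → max 43.3 km
Only Site 1 has all residuals ≈ 0.

Site 1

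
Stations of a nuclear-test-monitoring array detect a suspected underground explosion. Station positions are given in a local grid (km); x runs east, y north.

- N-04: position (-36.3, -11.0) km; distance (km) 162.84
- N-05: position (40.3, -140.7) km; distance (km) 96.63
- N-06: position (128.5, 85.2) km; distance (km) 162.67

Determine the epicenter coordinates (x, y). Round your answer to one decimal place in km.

112.7 km east, -76.7 km north

Circle about each station: (x + 36.3)² + (y + 11.0)² = 162.84²; (x − 40.3)² + (y + 140.7)² = 96.63²; (x − 128.5)² + (y − 85.2)² = 162.67².
Subtracting pairs of circle equations eliminates x²+y² and gives linear equations (the radical axes):
153.2 x − 259.4 y = 37161.40
329.6 x + 192.4 y = 22387.94
Solving the 2×2 system: x ≈ 112.7, y ≈ -76.7 km.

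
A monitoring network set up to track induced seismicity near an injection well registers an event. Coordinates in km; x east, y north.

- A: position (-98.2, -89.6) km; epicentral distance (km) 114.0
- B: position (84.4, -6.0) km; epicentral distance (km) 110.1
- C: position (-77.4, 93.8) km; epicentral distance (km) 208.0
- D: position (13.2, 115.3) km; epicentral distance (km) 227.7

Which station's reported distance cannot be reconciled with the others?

D

Solve using three stations at a time. Using A, B, C (subtract circle equations pairwise → linear system) gives (x, y) ≈ (15.8, -92.2).
Distances from that point to each station vs reported:
  A: calculated 114.0 vs reported 114.0 → residual 0.0 km
  B: calculated 110.1 vs reported 110.1 → residual 0.0 km
  C: calculated 208.0 vs reported 208.0 → residual 0.0 km
  D: calculated 207.5 vs reported 227.7 → residual 20.2 km
A, B, C are mutually consistent (residuals ≈ 0); D is off by 20.2 km.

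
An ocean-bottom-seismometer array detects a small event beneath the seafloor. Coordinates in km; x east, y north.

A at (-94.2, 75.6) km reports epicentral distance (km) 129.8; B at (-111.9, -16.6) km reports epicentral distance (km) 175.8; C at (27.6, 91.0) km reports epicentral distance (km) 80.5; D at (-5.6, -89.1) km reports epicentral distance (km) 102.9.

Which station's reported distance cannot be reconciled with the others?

Solve using three stations at a time. Using A, C, D (subtract circle equations pairwise → linear system) gives (x, y) ≈ (18.4, 11.0).
Distances from that point to each station vs reported:
  A: calculated 129.8 vs reported 129.8 → residual 0.0 km
  B: calculated 133.2 vs reported 175.8 → residual 42.6 km
  C: calculated 80.5 vs reported 80.5 → residual 0.0 km
  D: calculated 102.9 vs reported 102.9 → residual 0.0 km
A, C, D are mutually consistent (residuals ≈ 0); B is off by 42.6 km.

B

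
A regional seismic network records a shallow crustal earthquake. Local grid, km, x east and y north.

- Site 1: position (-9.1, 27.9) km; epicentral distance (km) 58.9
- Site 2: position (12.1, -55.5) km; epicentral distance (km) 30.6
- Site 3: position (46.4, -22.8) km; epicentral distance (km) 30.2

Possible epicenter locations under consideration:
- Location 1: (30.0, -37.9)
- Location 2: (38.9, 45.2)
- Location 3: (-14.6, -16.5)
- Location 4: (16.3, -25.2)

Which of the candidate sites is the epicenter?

For each candidate, compare |candidate − station| to the reported distance:
Location 1: residuals Site 1 17.6, Site 2 5.5, Site 3 7.9 → max 17.6 km
Location 2: residuals Site 1 7.9, Site 2 73.6, Site 3 38.2 → max 73.6 km
Location 3: residuals Site 1 14.2, Site 2 16.7, Site 3 31.1 → max 31.1 km
Location 4: residuals Site 1 0.0, Site 2 0.0, Site 3 0.0 → max 0.0 km
Only Location 4 has all residuals ≈ 0.

Location 4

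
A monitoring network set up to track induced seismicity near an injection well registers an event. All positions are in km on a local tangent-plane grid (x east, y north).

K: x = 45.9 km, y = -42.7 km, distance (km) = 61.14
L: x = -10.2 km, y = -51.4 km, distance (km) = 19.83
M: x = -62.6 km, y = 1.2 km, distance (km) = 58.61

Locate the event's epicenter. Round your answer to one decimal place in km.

Circle about each station: (x − 45.9)² + (y + 42.7)² = 61.14²; (x + 10.2)² + (y + 51.4)² = 19.83²; (x + 62.6)² + (y − 1.2)² = 58.61².
Subtracting pairs of circle equations eliminates x²+y² and gives linear equations (the radical axes):
-112.2 x − 17.4 y = 2160.77
-217.0 x + 87.8 y = 293.07
Solving the 2×2 system: x ≈ -14.3, y ≈ -32.0 km.

(-14.3, -32.0)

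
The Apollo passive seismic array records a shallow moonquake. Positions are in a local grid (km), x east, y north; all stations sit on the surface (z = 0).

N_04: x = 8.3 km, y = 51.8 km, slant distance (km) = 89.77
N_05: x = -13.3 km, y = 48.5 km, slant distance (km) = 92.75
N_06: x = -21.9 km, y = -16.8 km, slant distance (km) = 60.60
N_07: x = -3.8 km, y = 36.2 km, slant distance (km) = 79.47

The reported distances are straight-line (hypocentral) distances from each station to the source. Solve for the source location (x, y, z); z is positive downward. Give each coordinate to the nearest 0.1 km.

(21.9, -27.1, 40.6)

Each station gives a sphere (x−x_i)² + (y−y_i)² + z² = d_i² (stations at z=0).
Subtracting the N_04 sphere from N_05 and N_06: z² cancels, leaving linear equations in x and y:
-43.2 x − 6.6 y = -766.90
-60.4 x − 137.2 y = 2396.01
Solving: x ≈ 21.893, y ≈ -27.102 km (keep extra digits for the depth step; rounded: 21.9, -27.1).
Then from the N_04 sphere: z² = 89.77² − (x − 8.3)² − (y − 51.8)² with x = 21.893, y = -27.102, so z ≈ 40.600 ≈ 40.6 km.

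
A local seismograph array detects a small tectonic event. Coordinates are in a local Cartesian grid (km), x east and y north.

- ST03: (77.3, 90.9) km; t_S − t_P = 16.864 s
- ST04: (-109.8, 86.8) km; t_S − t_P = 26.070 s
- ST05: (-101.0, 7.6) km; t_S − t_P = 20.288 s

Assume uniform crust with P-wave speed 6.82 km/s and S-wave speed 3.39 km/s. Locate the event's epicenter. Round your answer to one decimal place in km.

34.0 km east, -14.2 km north

Distance from S−P lag: d = Δt · v_P v_S / (v_P − v_S) = Δt · (6.82·3.39)/(6.82−3.39) ≈ 6.7405·Δt.
So d_ST03 = 113.67, d_ST04 = 175.72, d_ST05 = 136.75 km.
Circle about each station: (x − 77.3)² + (y − 90.9)² = 113.67²; (x + 109.8)² + (y − 86.8)² = 175.72²; (x + 101.0)² + (y − 7.6)² = 136.75².
Subtracting the ST03 equation from the ST04 and ST05 equations removes the quadratic terms:
-374.2 x − 8.2 y = -12604.47
-356.6 x − 166.6 y = -9759.03
Solving the 2×2 system: x ≈ 34.0, y ≈ -14.2 km.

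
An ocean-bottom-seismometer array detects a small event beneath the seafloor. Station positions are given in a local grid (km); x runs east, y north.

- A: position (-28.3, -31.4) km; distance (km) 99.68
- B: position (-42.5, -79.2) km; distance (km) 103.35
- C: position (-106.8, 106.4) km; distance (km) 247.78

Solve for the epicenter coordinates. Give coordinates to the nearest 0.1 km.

Circle about each station: (x + 28.3)² + (y + 31.4)² = 99.68²; (x + 42.5)² + (y + 79.2)² = 103.35²; (x + 106.8)² + (y − 106.4)² = 247.78².
Subtracting pairs of circle equations eliminates x²+y² and gives linear equations (the radical axes):
-28.4 x − 95.6 y = 5546.92
-157.0 x + 275.6 y = -30518.48
Solving the 2×2 system: x ≈ 60.8, y ≈ -76.1 km.

x ≈ 60.8 km, y ≈ -76.1 km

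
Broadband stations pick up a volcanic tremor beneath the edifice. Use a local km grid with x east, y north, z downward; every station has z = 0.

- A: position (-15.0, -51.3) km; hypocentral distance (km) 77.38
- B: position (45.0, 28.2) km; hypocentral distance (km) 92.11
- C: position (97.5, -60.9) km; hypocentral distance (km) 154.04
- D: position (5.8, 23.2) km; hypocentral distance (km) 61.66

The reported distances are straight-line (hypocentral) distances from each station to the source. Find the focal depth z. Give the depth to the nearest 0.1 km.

46.3 km

Each station gives a sphere (x−x_i)² + (y−y_i)² + z² = d_i² (stations at z=0).
Subtracting the A sphere from B and C: z² cancels, leaving linear equations in x and y:
120.0 x + 159.0 y = -2533.04
225.0 x − 19.2 y = -7382.29
Solving: x ≈ -32.102, y ≈ 8.297 km (keep extra digits for the depth step; rounded: -32.1, 8.3).
Then from the A sphere: z² = 77.38² − (x + 15.0)² − (y + 51.3)² with x = -32.102, y = 8.297, so z ≈ 46.297 ≈ 46.3 km.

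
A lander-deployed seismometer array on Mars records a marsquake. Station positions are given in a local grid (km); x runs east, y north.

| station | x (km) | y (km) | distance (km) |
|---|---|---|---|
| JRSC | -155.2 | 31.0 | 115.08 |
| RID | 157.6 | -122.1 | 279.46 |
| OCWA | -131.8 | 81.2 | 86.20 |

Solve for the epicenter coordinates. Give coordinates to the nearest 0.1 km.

-46.5 km east, 68.8 km north

Circle about each station: (x + 155.2)² + (y − 31.0)² = 115.08²; (x − 157.6)² + (y + 122.1)² = 279.46²; (x + 131.8)² + (y − 81.2)² = 86.20².
Subtracting pairs of circle equations eliminates x²+y² and gives linear equations (the radical axes):
625.6 x − 306.2 y = -50156.36
46.8 x + 100.4 y = 4729.61
Solving the 2×2 system: x ≈ -46.5, y ≈ 68.8 km.
Check against JRSC (with the unrounded x, y): √((x + 155.2)²+(y − 31.0)²) = 115.07 ≈ 115.08 km. ✓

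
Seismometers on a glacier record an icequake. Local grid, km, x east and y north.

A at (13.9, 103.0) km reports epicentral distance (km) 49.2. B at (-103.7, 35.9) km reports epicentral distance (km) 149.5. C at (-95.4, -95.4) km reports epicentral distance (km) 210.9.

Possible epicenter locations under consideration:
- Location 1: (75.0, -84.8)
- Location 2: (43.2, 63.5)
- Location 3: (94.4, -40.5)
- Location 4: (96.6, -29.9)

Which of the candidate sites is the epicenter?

Location 2

For each candidate, compare |candidate − station| to the reported distance:
Location 1: residuals A 148.3, B 66.1, C 40.2 → max 148.3 km
Location 2: residuals A 0.0, B 0.0, C 0.0 → max 0.0 km
Location 3: residuals A 115.3, B 62.8, C 13.3 → max 115.3 km
Location 4: residuals A 107.3, B 61.3, C 8.0 → max 107.3 km
Only Location 2 has all residuals ≈ 0.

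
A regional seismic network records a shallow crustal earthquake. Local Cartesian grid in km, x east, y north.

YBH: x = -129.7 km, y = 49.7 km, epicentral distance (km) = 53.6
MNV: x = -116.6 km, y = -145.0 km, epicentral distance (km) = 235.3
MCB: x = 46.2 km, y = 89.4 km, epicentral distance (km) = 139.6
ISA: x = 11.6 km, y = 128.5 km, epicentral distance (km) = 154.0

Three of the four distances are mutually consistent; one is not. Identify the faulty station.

ISA

Solve using three stations at a time. Using YBH, MNV, MCB (subtract circle equations pairwise → linear system) gives (x, y) ≈ (-93.4, 89.2).
Distances from that point to each station vs reported:
  YBH: calculated 53.6 vs reported 53.6 → residual 0.0 km
  MNV: calculated 235.3 vs reported 235.3 → residual 0.0 km
  MCB: calculated 139.6 vs reported 139.6 → residual 0.0 km
  ISA: calculated 112.1 vs reported 154.0 → residual 41.9 km
YBH, MNV, MCB are mutually consistent (residuals ≈ 0); ISA is off by 41.9 km.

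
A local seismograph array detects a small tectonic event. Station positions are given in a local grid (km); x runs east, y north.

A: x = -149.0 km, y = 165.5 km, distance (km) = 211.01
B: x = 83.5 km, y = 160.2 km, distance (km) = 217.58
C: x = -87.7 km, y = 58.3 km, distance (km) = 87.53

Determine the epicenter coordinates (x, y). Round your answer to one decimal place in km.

x ≈ -42.9 km, y ≈ -16.9 km

Circle about each station: (x + 149.0)² + (y − 165.5)² = 211.01²; (x − 83.5)² + (y − 160.2)² = 217.58²; (x + 87.7)² + (y − 58.3)² = 87.53².
Subtracting pairs of circle equations eliminates x²+y² and gives linear equations (the radical axes):
465.0 x − 10.6 y = -19770.80
122.6 x − 214.4 y = -1637.35
Solving the 2×2 system: x ≈ -42.9, y ≈ -16.9 km.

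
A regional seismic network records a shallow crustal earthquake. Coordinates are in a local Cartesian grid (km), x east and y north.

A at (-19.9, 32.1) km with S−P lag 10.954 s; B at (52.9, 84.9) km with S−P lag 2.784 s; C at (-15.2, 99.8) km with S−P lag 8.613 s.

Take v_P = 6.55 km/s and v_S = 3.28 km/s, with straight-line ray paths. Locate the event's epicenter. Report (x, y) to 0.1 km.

Distance from S−P lag: d = Δt · v_P v_S / (v_P − v_S) = Δt · (6.55·3.28)/(6.55−3.28) ≈ 6.5700·Δt.
So d_A = 71.97, d_B = 18.29, d_C = 56.59 km.
Circle about each station: (x + 19.9)² + (y − 32.1)² = 71.97²; (x − 52.9)² + (y − 84.9)² = 18.29²; (x + 15.2)² + (y − 99.8)² = 56.59².
Subtracting pairs of circle equations eliminates x²+y² and gives linear equations (the radical axes):
145.6 x + 105.6 y = 13425.16
9.4 x + 135.4 y = 10741.91
Solving the 2×2 system: x ≈ 36.5, y ≈ 76.8 km.

(36.5, 76.8)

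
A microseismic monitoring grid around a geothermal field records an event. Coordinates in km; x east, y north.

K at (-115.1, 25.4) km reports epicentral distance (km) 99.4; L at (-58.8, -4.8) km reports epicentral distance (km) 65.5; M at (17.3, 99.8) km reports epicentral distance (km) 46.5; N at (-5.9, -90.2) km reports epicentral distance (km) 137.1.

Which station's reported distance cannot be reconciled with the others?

M

Solve using three stations at a time. Using K, L, N (subtract circle equations pairwise → linear system) gives (x, y) ≈ (-18.0, 46.3).
Distances from that point to each station vs reported:
  K: calculated 99.4 vs reported 99.4 → residual 0.0 km
  L: calculated 65.4 vs reported 65.5 → residual 0.1 km
  M: calculated 64.1 vs reported 46.5 → residual 17.6 km
  N: calculated 137.1 vs reported 137.1 → residual 0.0 km
K, L, N are mutually consistent (residuals ≈ 0); M is off by 17.6 km.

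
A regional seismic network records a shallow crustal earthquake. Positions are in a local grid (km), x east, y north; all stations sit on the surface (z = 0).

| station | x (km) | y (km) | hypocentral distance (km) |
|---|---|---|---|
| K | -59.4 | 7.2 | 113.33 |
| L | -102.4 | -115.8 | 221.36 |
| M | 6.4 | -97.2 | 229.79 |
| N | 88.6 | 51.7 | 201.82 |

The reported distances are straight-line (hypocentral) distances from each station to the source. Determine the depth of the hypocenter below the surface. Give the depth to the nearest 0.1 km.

51.0 km

Each station gives a sphere (x−x_i)² + (y−y_i)² + z² = d_i² (stations at z=0).
Subtracting the K sphere from L and M: z² cancels, leaving linear equations in x and y:
-86.0 x − 246.0 y = -15841.36
131.6 x − 208.8 y = -34051.16
Solving: x ≈ -100.713, y ≈ 99.604 km (keep extra digits for the depth step; rounded: -100.7, 99.6).
Then from the K sphere: z² = 113.33² − (x + 59.4)² − (y − 7.2)² with x = -100.713, y = 99.604, so z ≈ 50.975 ≈ 51.0 km.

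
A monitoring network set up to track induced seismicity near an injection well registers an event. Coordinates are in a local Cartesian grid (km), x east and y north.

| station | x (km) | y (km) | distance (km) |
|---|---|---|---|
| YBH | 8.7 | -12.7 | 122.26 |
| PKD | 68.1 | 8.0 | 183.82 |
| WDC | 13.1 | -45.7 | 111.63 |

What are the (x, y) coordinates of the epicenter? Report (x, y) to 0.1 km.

Circle about each station: (x − 8.7)² + (y + 12.7)² = 122.26²; (x − 68.1)² + (y − 8.0)² = 183.82²; (x − 13.1)² + (y + 45.7)² = 111.63².
Subtracting pairs of circle equations eliminates x²+y² and gives linear equations (the radical axes):
118.8 x + 41.4 y = -14377.65
8.8 x − 66.0 y = 4509.37
Solving the 2×2 system: x ≈ -92.9, y ≈ -80.7 km.

-92.9 km east, -80.7 km north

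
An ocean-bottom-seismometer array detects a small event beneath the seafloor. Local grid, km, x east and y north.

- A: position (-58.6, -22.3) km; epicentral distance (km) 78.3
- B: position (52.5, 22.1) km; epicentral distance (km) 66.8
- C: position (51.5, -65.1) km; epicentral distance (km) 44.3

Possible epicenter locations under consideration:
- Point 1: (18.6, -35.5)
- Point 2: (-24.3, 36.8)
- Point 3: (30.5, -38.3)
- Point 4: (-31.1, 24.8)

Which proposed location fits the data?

For each candidate, compare |candidate − station| to the reported distance:
Point 1: residuals A 0.0, B 0.0, C 0.0 → max 0.0 km
Point 2: residuals A 10.0, B 11.4, C 82.7 → max 82.7 km
Point 3: residuals A 12.2, B 2.5, C 10.3 → max 12.2 km
Point 4: residuals A 23.8, B 16.8, C 77.8 → max 77.8 km
Only Point 1 has all residuals ≈ 0.

Point 1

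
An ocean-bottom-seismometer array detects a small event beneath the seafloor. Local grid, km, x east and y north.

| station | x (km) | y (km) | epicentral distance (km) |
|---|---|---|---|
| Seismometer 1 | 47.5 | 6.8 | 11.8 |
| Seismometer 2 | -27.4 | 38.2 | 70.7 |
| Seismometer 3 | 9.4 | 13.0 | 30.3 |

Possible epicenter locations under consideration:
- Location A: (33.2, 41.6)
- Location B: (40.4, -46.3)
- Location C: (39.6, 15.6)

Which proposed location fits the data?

For each candidate, compare |candidate − station| to the reported distance:
Location A: residuals Seismometer 1 25.8, Seismometer 2 10.0, Seismometer 3 6.9 → max 25.8 km
Location B: residuals Seismometer 1 41.8, Seismometer 2 37.6, Seismometer 3 36.6 → max 41.8 km
Location C: residuals Seismometer 1 0.0, Seismometer 2 0.0, Seismometer 3 0.0 → max 0.0 km
Only Location C has all residuals ≈ 0.

Location C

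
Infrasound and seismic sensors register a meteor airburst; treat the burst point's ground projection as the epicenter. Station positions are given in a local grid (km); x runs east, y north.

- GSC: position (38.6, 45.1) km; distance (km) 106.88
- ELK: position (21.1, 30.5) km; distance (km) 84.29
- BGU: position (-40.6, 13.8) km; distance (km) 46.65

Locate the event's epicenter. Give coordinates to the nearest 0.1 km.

Circle about each station: (x − 38.6)² + (y − 45.1)² = 106.88²; (x − 21.1)² + (y − 30.5)² = 84.29²; (x + 40.6)² + (y − 13.8)² = 46.65².
Subtracting the GSC equation from the ELK and BGU equations removes the quadratic terms:
-35.0 x − 29.2 y = 2170.02
-158.4 x − 62.6 y = 7561.94
Solving the 2×2 system: x ≈ -34.9, y ≈ -32.5 km.

x ≈ -34.9 km, y ≈ -32.5 km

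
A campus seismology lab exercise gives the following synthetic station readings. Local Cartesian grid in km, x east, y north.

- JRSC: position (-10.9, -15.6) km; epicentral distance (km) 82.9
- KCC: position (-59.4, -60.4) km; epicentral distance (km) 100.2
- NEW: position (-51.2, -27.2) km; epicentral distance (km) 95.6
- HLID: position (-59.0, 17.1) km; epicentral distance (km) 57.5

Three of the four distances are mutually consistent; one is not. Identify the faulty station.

Solve using three stations at a time. Using JRSC, NEW, HLID (subtract circle equations pairwise → linear system) gives (x, y) ≈ (-28.0, 65.6).
Distances from that point to each station vs reported:
  JRSC: calculated 82.9 vs reported 82.9 → residual 0.0 km
  KCC: calculated 129.8 vs reported 100.2 → residual 29.6 km
  NEW: calculated 95.6 vs reported 95.6 → residual 0.0 km
  HLID: calculated 57.6 vs reported 57.5 → residual 0.1 km
JRSC, NEW, HLID are mutually consistent (residuals ≈ 0); KCC is off by 29.6 km.

KCC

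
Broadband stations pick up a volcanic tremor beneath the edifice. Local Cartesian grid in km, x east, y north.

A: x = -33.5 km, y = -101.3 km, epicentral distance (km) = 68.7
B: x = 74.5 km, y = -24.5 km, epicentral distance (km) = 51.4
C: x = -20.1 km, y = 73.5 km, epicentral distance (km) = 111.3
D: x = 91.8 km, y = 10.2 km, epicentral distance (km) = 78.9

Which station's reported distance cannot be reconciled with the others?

Solve using three stations at a time. Using B, C, D (subtract circle equations pairwise → linear system) gives (x, y) ≈ (23.3, -29.0).
Distances from that point to each station vs reported:
  A: calculated 92.0 vs reported 68.7 → residual 23.3 km
  B: calculated 51.4 vs reported 51.4 → residual 0.0 km
  C: calculated 111.3 vs reported 111.3 → residual 0.0 km
  D: calculated 78.9 vs reported 78.9 → residual 0.0 km
B, C, D are mutually consistent (residuals ≈ 0); A is off by 23.3 km.

A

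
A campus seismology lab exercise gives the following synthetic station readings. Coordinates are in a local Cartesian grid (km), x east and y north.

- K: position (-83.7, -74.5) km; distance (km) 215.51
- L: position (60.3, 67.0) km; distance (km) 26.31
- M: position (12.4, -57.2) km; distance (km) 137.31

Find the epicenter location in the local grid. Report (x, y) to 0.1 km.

(85.4, 59.1)

Circle about each station: (x + 83.7)² + (y + 74.5)² = 215.51²; (x − 60.3)² + (y − 67.0)² = 26.31²; (x − 12.4)² + (y + 57.2)² = 137.31².
Subtracting the K equation from the L and M equations removes the quadratic terms:
288.0 x + 283.0 y = 41321.49
192.2 x + 34.6 y = 18460.18
Solving the 2×2 system: x ≈ 85.4, y ≈ 59.1 km.
Check against K (with the unrounded x, y): √((x + 83.7)²+(y + 74.5)²) = 215.51 ≈ 215.51 km. ✓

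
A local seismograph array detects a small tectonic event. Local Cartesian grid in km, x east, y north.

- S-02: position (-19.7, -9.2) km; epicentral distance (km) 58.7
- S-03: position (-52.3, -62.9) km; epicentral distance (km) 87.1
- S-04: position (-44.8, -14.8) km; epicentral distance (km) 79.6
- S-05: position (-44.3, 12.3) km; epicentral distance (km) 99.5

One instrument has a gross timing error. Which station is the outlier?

Solve using three stations at a time. Using S-02, S-03, S-04 (subtract circle equations pairwise → linear system) gives (x, y) ≈ (31.2, -38.3).
Distances from that point to each station vs reported:
  S-02: calculated 58.6 vs reported 58.7 → residual 0.1 km
  S-03: calculated 87.0 vs reported 87.1 → residual 0.1 km
  S-04: calculated 79.5 vs reported 79.6 → residual 0.1 km
  S-05: calculated 90.9 vs reported 99.5 → residual 8.6 km
S-02, S-03, S-04 are mutually consistent (residuals ≈ 0); S-05 is off by 8.6 km.

S-05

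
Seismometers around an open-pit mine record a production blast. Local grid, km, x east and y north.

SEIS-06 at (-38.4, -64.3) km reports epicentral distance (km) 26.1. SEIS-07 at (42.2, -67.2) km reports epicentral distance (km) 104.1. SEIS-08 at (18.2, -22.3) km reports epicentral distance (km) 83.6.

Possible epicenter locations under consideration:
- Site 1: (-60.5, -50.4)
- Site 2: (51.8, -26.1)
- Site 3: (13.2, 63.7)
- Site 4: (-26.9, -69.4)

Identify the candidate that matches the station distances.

For each candidate, compare |candidate − station| to the reported distance:
Site 1: residuals SEIS-06 0.0, SEIS-07 0.0, SEIS-08 0.0 → max 0.0 km
Site 2: residuals SEIS-06 71.9, SEIS-07 61.9, SEIS-08 49.8 → max 71.9 km
Site 3: residuals SEIS-06 111.9, SEIS-07 30.0, SEIS-08 2.5 → max 111.9 km
Site 4: residuals SEIS-06 13.5, SEIS-07 35.0, SEIS-08 18.4 → max 35.0 km
Only Site 1 has all residuals ≈ 0.

Site 1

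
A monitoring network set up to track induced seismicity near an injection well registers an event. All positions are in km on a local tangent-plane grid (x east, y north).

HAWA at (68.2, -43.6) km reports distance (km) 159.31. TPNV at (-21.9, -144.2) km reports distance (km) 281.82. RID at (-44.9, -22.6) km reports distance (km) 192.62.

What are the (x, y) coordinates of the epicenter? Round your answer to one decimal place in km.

x ≈ 90.8 km, y ≈ 114.1 km

Circle about each station: (x − 68.2)² + (y + 43.6)² = 159.31²; (x + 21.9)² + (y + 144.2)² = 281.82²; (x + 44.9)² + (y + 22.6)² = 192.62².
Subtracting pairs of circle equations eliminates x²+y² and gives linear equations (the radical axes):
-180.2 x − 201.2 y = -39321.79
-226.2 x + 42.0 y = -15748.22
Solving the 2×2 system: x ≈ 90.8, y ≈ 114.1 km.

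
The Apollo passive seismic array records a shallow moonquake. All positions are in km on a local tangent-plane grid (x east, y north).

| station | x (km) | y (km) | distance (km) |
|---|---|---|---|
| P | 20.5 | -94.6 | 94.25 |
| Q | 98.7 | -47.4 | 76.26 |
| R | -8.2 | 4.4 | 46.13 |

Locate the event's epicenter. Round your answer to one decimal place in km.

37.5 km east, -1.9 km north

Circle about each station: (x − 20.5)² + (y + 94.6)² = 94.25²; (x − 98.7)² + (y + 47.4)² = 76.26²; (x + 8.2)² + (y − 4.4)² = 46.13².
Subtracting the P equation from the Q and R equations removes the quadratic terms:
156.4 x + 94.4 y = 5686.51
-57.4 x + 198.0 y = -2527.72
Solving the 2×2 system: x ≈ 37.5, y ≈ -1.9 km.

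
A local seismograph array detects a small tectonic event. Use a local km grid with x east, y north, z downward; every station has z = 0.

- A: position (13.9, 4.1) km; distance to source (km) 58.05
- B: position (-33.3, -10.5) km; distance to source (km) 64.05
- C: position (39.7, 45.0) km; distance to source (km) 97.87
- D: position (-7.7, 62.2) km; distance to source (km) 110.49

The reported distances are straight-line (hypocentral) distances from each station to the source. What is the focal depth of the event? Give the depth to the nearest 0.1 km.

z ≈ 36.9 km

Each station gives a sphere (x−x_i)² + (y−y_i)² + z² = d_i² (stations at z=0).
Subtracting the A sphere from B and C: z² cancels, leaving linear equations in x and y:
-94.4 x − 29.2 y = 276.52
51.6 x + 81.8 y = -2817.66
Solving: x ≈ 9.598, y ≈ -40.501 km (keep extra digits for the depth step; rounded: 9.6, -40.5).
Then from the A sphere: z² = 58.05² − (x − 13.9)² − (y − 4.1)² with x = 9.598, y = -40.501, so z ≈ 36.906 ≈ 36.9 km.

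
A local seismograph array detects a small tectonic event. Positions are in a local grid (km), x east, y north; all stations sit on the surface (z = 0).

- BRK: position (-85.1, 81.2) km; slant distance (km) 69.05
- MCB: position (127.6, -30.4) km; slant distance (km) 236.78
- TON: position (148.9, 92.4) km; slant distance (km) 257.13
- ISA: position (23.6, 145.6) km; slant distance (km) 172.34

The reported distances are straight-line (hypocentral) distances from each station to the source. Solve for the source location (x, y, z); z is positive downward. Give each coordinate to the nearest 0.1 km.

Each station gives a sphere (x−x_i)² + (y−y_i)² + z² = d_i² (stations at z=0).
Subtracting the BRK sphere from MCB and TON: z² cancels, leaving linear equations in x and y:
425.4 x − 223.2 y = -47926.40
468.0 x + 22.4 y = -44474.41
Solving: x ≈ -96.505, y ≈ 30.794 km (keep extra digits for the depth step; rounded: -96.5, 30.8).
Then from the BRK sphere: z² = 69.05² − (x + 85.1)² − (y − 81.2)² with x = -96.505, y = 30.794, so z ≈ 45.794 ≈ 45.8 km.

(-96.5, 30.8, 45.8)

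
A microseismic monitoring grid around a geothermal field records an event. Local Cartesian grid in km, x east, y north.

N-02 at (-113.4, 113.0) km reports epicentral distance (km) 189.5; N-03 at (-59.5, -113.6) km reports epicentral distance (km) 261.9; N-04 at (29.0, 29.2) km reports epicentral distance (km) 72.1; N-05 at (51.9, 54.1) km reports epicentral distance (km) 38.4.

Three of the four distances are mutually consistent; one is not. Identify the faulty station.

N-03

Solve using three stations at a time. Using N-02, N-04, N-05 (subtract circle equations pairwise → linear system) gives (x, y) ≈ (74.1, 85.5).
Distances from that point to each station vs reported:
  N-02: calculated 189.5 vs reported 189.5 → residual 0.0 km
  N-03: calculated 239.8 vs reported 261.9 → residual 22.1 km
  N-04: calculated 72.1 vs reported 72.1 → residual 0.0 km
  N-05: calculated 38.4 vs reported 38.4 → residual 0.0 km
N-02, N-04, N-05 are mutually consistent (residuals ≈ 0); N-03 is off by 22.1 km.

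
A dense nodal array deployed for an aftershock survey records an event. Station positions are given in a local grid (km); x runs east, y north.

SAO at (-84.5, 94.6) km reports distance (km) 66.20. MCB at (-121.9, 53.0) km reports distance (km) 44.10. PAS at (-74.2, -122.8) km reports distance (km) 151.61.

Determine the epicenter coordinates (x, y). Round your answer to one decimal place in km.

-85.3 km east, 28.4 km north

Circle about each station: (x + 84.5)² + (y − 94.6)² = 66.20²; (x + 121.9)² + (y − 53.0)² = 44.10²; (x + 74.2)² + (y + 122.8)² = 151.61².
Subtracting pairs of circle equations eliminates x²+y² and gives linear equations (the radical axes):
-74.8 x − 83.2 y = 4016.83
20.6 x − 434.8 y = -14107.08
Solving the 2×2 system: x ≈ -85.3, y ≈ 28.4 km.
Check against SAO (with the unrounded x, y): √((x + 84.5)²+(y − 94.6)²) = 66.20 ≈ 66.20 km. ✓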